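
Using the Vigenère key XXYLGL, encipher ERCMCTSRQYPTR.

Repeat the key across the message: XXYLGLXXYLGLX
E(4)+X(23): 27≡1 → B
R(17)+X(23): 40≡14 → O
C(2)+Y(24): 26≡0 → A
M(12)+L(11): 23 → X
C(2)+G(6): 8 → I
T(19)+L(11): 30≡4 → E
S(18)+X(23): 41≡15 → P
R(17)+X(23): 40≡14 → O
Q(16)+Y(24): 40≡14 → O
Y(24)+L(11): 35≡9 → J
P(15)+G(6): 21 → V
T(19)+L(11): 30≡4 → E
R(17)+X(23): 40≡14 → O

BOAXIEPOOJVEO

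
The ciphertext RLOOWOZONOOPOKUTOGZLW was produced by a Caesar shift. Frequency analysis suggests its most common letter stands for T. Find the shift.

The most frequent ciphertext letter is O (appears 8 times).
O is position 14; T is position 19.
Shift = -5≡21.

21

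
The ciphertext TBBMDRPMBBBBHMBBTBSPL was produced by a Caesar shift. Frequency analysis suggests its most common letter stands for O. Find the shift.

The most frequent ciphertext letter is B (appears 9 times).
B is position 1; O is position 14.
Shift = -13≡13.

13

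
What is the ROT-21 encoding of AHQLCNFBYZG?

VCLGXIAWTUB

A(0): 0+21=21 → V
H(7): 7+21=28≡2 → C
Q(16): 16+21=37≡11 → L
L(11): 11+21=32≡6 → G
C(2): 2+21=23 → X
N(13): 13+21=34≡8 → I
F(5): 5+21=26≡0 → A
B(1): 1+21=22 → W
Y(24): 24+21=45≡19 → T
Z(25): 25+21=46≡20 → U
G(6): 6+21=27≡1 → B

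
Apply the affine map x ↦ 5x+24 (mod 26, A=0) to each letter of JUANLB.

J(9): 5·9+24=69≡17 → R
U(20): 5·20+24=124≡20 → U
A(0): 5·0+24=24 → Y
N(13): 5·13+24=89≡11 → L
L(11): 5·11+24=79≡1 → B
B(1): 5·1+24=29≡3 → D

RUYLBD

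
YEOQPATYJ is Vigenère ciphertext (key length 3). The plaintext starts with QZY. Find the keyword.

Subtract each crib letter from the matching ciphertext letter (mod 26):
Y(24)−Q(16)=8 → I
E(4)−Z(25)=-21≡5 → F
O(14)−Y(24)=-10≡16 → Q

IFQ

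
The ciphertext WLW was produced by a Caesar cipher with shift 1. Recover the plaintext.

VKV

W(22): 22−1=21 → V
L(11): 11−1=10 → K
W(22): 22−1=21 → V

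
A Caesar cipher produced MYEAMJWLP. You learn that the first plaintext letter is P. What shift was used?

From the crib: M(12)−P(15)=-3≡23, so the shift is 23.

23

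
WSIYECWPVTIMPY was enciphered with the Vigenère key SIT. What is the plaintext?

Repeat the key across the ciphertext: SITSITSITSITSI
W(22)−S(18): 4 → E
S(18)−I(8): 10 → K
I(8)−T(19): -11≡15 → P
Y(24)−S(18): 6 → G
E(4)−I(8): -4≡22 → W
C(2)−T(19): -17≡9 → J
W(22)−S(18): 4 → E
P(15)−I(8): 7 → H
V(21)−T(19): 2 → C
T(19)−S(18): 1 → B
I(8)−I(8): 0 → A
M(12)−T(19): -7≡19 → T
P(15)−S(18): -3≡23 → X
Y(24)−I(8): 16 → Q

EKPGWJEHCBATXQ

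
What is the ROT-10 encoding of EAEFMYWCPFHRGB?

OKOPWIGMZPRBQL

E(4): 4+10=14 → O
A(0): 0+10=10 → K
E(4): 4+10=14 → O
F(5): 5+10=15 → P
M(12): 12+10=22 → W
Y(24): 24+10=34≡8 → I
W(22): 22+10=32≡6 → G
C(2): 2+10=12 → M
P(15): 15+10=25 → Z
F(5): 5+10=15 → P
H(7): 7+10=17 → R
R(17): 17+10=27≡1 → B
G(6): 6+10=16 → Q
B(1): 1+10=11 → L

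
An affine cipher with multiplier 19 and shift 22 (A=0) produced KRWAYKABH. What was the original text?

The inverse of 19 mod 26 is 11, since 19·11=209≡1. Apply D(y)=11·(y−22) mod 26:
K(10): 11·(10−22)=-132≡24 → Y
R(17): 11·(17−22)=-55≡23 → X
W(22): 11·(22−22)=0 → A
A(0): 11·(0−22)=-242≡18 → S
Y(24): 11·(24−22)=22 → W
K(10): 11·(10−22)=-132≡24 → Y
A(0): 11·(0−22)=-242≡18 → S
B(1): 11·(1−22)=-231≡3 → D
H(7): 11·(7−22)=-165≡17 → R

YXASWYSDR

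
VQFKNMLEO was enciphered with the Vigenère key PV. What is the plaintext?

GVQPYRWJZ

Repeat the key across the ciphertext: PVPVPVPVP
V(21)−P(15): 6 → G
Q(16)−V(21): -5≡21 → V
F(5)−P(15): -10≡16 → Q
K(10)−V(21): -11≡15 → P
N(13)−P(15): -2≡24 → Y
M(12)−V(21): -9≡17 → R
L(11)−P(15): -4≡22 → W
E(4)−V(21): -17≡9 → J
O(14)−P(15): -1≡25 → Z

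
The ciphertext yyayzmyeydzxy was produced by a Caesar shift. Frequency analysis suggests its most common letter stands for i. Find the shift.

The most frequent ciphertext letter is y (appears 6 times).
y is position 24; i is position 8.
Shift = 16.

16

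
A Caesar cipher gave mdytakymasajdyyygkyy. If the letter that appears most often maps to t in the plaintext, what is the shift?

The most frequent ciphertext letter is y (appears 7 times).
y is position 24; t is position 19.
Shift = 5.

5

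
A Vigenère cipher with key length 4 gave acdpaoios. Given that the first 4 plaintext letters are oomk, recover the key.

Subtract each crib letter from the matching ciphertext letter (mod 26):
a(0)−o(14)=-14≡12 → m
c(2)−o(14)=-12≡14 → o
d(3)−m(12)=-9≡17 → r
p(15)−k(10)=5 → f

morf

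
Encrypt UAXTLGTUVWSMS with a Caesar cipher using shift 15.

U(20): 20+15=35≡9 → J
A(0): 0+15=15 → P
X(23): 23+15=38≡12 → M
T(19): 19+15=34≡8 → I
L(11): 11+15=26≡0 → A
G(6): 6+15=21 → V
T(19): 19+15=34≡8 → I
U(20): 20+15=35≡9 → J
V(21): 21+15=36≡10 → K
W(22): 22+15=37≡11 → L
S(18): 18+15=33≡7 → H
M(12): 12+15=27≡1 → B
S(18): 18+15=33≡7 → H

JPMIAVIJKLHBH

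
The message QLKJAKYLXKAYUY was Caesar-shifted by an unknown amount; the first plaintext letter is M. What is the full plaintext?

MHGFWGUHTGWUQU

From the crib: Q(16)−M(12)=4, so the shift is 4.
Subtract 4 from each ciphertext letter:
Q(16): 16−4=12 → M
L(11): 11−4=7 → H
K(10): 10−4=6 → G
J(9): 9−4=5 → F
A(0): 0−4=-4≡22 → W
K(10): 10−4=6 → G
Y(24): 24−4=20 → U
L(11): 11−4=7 → H
X(23): 23−4=19 → T
K(10): 10−4=6 → G
A(0): 0−4=-4≡22 → W
Y(24): 24−4=20 → U
U(20): 20−4=16 → Q
Y(24): 24−4=20 → U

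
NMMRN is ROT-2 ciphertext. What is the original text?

N(13): 13−2=11 → L
M(12): 12−2=10 → K
M(12): 12−2=10 → K
R(17): 17−2=15 → P
N(13): 13−2=11 → L

LKKPL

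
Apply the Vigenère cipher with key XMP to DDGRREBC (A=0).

APVODTYO

Repeat the key across the message: XMPXMPXM
D(3)+X(23): 26≡0 → A
D(3)+M(12): 15 → P
G(6)+P(15): 21 → V
R(17)+X(23): 40≡14 → O
R(17)+M(12): 29≡3 → D
E(4)+P(15): 19 → T
B(1)+X(23): 24 → Y
C(2)+M(12): 14 → O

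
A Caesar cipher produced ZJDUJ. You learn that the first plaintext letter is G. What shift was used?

19

From the crib: Z(25)−G(6)=19, so the shift is 19.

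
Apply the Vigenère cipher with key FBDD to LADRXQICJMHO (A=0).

Repeat the key across the message: FBDDFBDDFBDD
L(11)+F(5): 16 → Q
A(0)+B(1): 1 → B
D(3)+D(3): 6 → G
R(17)+D(3): 20 → U
X(23)+F(5): 28≡2 → C
Q(16)+B(1): 17 → R
I(8)+D(3): 11 → L
C(2)+D(3): 5 → F
J(9)+F(5): 14 → O
M(12)+B(1): 13 → N
H(7)+D(3): 10 → K
O(14)+D(3): 17 → R

QBGUCRLFONKR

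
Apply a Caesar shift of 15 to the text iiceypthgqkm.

i(8): 8+15=23 → x
i(8): 8+15=23 → x
c(2): 2+15=17 → r
e(4): 4+15=19 → t
y(24): 24+15=39≡13 → n
p(15): 15+15=30≡4 → e
t(19): 19+15=34≡8 → i
h(7): 7+15=22 → w
g(6): 6+15=21 → v
q(16): 16+15=31≡5 → f
k(10): 10+15=25 → z
m(12): 12+15=27≡1 → b

xxrtneiwvfzb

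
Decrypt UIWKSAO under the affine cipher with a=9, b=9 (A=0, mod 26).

The inverse of 9 mod 26 is 3, since 9·3=27≡1. Apply D(y)=3·(y−9) mod 26:
U(20): 3·(20−9)=33≡7 → H
I(8): 3·(8−9)=-3≡23 → X
W(22): 3·(22−9)=39≡13 → N
K(10): 3·(10−9)=3 → D
S(18): 3·(18−9)=27≡1 → B
A(0): 3·(0−9)=-27≡25 → Z
O(14): 3·(14−9)=15 → P

HXNDBZP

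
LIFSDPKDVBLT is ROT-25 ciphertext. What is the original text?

L(11): 11−25=-14≡12 → M
I(8): 8−25=-17≡9 → J
F(5): 5−25=-20≡6 → G
S(18): 18−25=-7≡19 → T
D(3): 3−25=-22≡4 → E
P(15): 15−25=-10≡16 → Q
K(10): 10−25=-15≡11 → L
D(3): 3−25=-22≡4 → E
V(21): 21−25=-4≡22 → W
B(1): 1−25=-24≡2 → C
L(11): 11−25=-14≡12 → M
T(19): 19−25=-6≡20 → U

MJGTEQLEWCMU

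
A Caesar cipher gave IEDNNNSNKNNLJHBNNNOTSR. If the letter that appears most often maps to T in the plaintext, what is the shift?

20

The most frequent ciphertext letter is N (appears 9 times).
N is position 13; T is position 19.
Shift = -6≡20.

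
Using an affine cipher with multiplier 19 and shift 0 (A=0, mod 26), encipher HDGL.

DFKB

H(7): 19·7+0=133≡3 → D
D(3): 19·3+0=57≡5 → F
G(6): 19·6+0=114≡10 → K
L(11): 19·11+0=209≡1 → B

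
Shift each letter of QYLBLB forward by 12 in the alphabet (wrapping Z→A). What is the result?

CKXNXN

Q(16): 16+12=28≡2 → C
Y(24): 24+12=36≡10 → K
L(11): 11+12=23 → X
B(1): 1+12=13 → N
L(11): 11+12=23 → X
B(1): 1+12=13 → N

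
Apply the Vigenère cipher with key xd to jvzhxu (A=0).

Repeat the key across the message: xdxdxd
j(9)+x(23): 32≡6 → g
v(21)+d(3): 24 → y
z(25)+x(23): 48≡22 → w
h(7)+d(3): 10 → k
x(23)+x(23): 46≡20 → u
u(20)+d(3): 23 → x

gywkux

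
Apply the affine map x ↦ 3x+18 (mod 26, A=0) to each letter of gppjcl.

klltyz

g(6): 3·6+18=36≡10 → k
p(15): 3·15+18=63≡11 → l
p(15): 3·15+18=63≡11 → l
j(9): 3·9+18=45≡19 → t
c(2): 3·2+18=24 → y
l(11): 3·11+18=51≡25 → z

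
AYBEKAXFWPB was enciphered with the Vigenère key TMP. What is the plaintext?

HMMLYLETHWP

Repeat the key across the ciphertext: TMPTMPTMPTM
A(0)−T(19): -19≡7 → H
Y(24)−M(12): 12 → M
B(1)−P(15): -14≡12 → M
E(4)−T(19): -15≡11 → L
K(10)−M(12): -2≡24 → Y
A(0)−P(15): -15≡11 → L
X(23)−T(19): 4 → E
F(5)−M(12): -7≡19 → T
W(22)−P(15): 7 → H
P(15)−T(19): -4≡22 → W
B(1)−M(12): -11≡15 → P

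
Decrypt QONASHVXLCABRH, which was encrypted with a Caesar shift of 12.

ECBOGVJLZQOPFV

Q(16): 16−12=4 → E
O(14): 14−12=2 → C
N(13): 13−12=1 → B
A(0): 0−12=-12≡14 → O
S(18): 18−12=6 → G
H(7): 7−12=-5≡21 → V
V(21): 21−12=9 → J
X(23): 23−12=11 → L
L(11): 11−12=-1≡25 → Z
C(2): 2−12=-10≡16 → Q
A(0): 0−12=-12≡14 → O
B(1): 1−12=-11≡15 → P
R(17): 17−12=5 → F
H(7): 7−12=-5≡21 → V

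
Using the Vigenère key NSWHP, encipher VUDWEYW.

IMZDTLO

Repeat the key across the message: NSWHPNS
V(21)+N(13): 34≡8 → I
U(20)+S(18): 38≡12 → M
D(3)+W(22): 25 → Z
W(22)+H(7): 29≡3 → D
E(4)+P(15): 19 → T
Y(24)+N(13): 37≡11 → L
W(22)+S(18): 40≡14 → O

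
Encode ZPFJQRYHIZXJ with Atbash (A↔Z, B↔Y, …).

AKUQJIBSRACQ

Z(25) → A(0)
P(15) → K(10)
F(5) → U(20)
J(9) → Q(16)
Q(16) → J(9)
R(17) → I(8)
Y(24) → B(1)
H(7) → S(18)
I(8) → R(17)
Z(25) → A(0)
X(23) → C(2)
J(9) → Q(16)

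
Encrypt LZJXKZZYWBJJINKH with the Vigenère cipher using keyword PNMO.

Repeat the key across the message: PNMOPNMOPNMOPNMO
L(11)+P(15): 26≡0 → A
Z(25)+N(13): 38≡12 → M
J(9)+M(12): 21 → V
X(23)+O(14): 37≡11 → L
K(10)+P(15): 25 → Z
Z(25)+N(13): 38≡12 → M
Z(25)+M(12): 37≡11 → L
Y(24)+O(14): 38≡12 → M
W(22)+P(15): 37≡11 → L
B(1)+N(13): 14 → O
J(9)+M(12): 21 → V
J(9)+O(14): 23 → X
I(8)+P(15): 23 → X
N(13)+N(13): 26≡0 → A
K(10)+M(12): 22 → W
H(7)+O(14): 21 → V

AMVLZMLMLOVXXAWV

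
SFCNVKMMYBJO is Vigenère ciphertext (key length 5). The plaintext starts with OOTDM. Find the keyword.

Subtract each crib letter from the matching ciphertext letter (mod 26):
S(18)−O(14)=4 → E
F(5)−O(14)=-9≡17 → R
C(2)−T(19)=-17≡9 → J
N(13)−D(3)=10 → K
V(21)−M(12)=9 → J

ERJKJ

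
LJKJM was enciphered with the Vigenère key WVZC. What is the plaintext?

Repeat the key across the ciphertext: WVZCW
L(11)−W(22): -11≡15 → P
J(9)−V(21): -12≡14 → O
K(10)−Z(25): -15≡11 → L
J(9)−C(2): 7 → H
M(12)−W(22): -10≡16 → Q

POLHQ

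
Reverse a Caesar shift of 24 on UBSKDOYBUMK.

U(20): 20−24=-4≡22 → W
B(1): 1−24=-23≡3 → D
S(18): 18−24=-6≡20 → U
K(10): 10−24=-14≡12 → M
D(3): 3−24=-21≡5 → F
O(14): 14−24=-10≡16 → Q
Y(24): 24−24=0 → A
B(1): 1−24=-23≡3 → D
U(20): 20−24=-4≡22 → W
M(12): 12−24=-12≡14 → O
K(10): 10−24=-14≡12 → M

WDUMFQADWOM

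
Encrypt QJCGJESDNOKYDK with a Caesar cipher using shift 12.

CVOSVQEPZAWKPW

Q(16): 16+12=28≡2 → C
J(9): 9+12=21 → V
C(2): 2+12=14 → O
G(6): 6+12=18 → S
J(9): 9+12=21 → V
E(4): 4+12=16 → Q
S(18): 18+12=30≡4 → E
D(3): 3+12=15 → P
N(13): 13+12=25 → Z
O(14): 14+12=26≡0 → A
K(10): 10+12=22 → W
Y(24): 24+12=36≡10 → K
D(3): 3+12=15 → P
K(10): 10+12=22 → W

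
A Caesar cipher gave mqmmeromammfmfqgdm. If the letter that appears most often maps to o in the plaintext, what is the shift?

The most frequent ciphertext letter is m (appears 8 times).
m is position 12; o is position 14.
Shift = -2≡24.

24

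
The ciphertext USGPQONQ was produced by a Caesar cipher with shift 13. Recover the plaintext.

HFTCDBAD

U(20): 20−13=7 → H
S(18): 18−13=5 → F
G(6): 6−13=-7≡19 → T
P(15): 15−13=2 → C
Q(16): 16−13=3 → D
O(14): 14−13=1 → B
N(13): 13−13=0 → A
Q(16): 16−13=3 → D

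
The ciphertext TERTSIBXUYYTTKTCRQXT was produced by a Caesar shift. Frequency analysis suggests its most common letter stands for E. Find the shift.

The most frequent ciphertext letter is T (appears 6 times).
T is position 19; E is position 4.
Shift = 15.

15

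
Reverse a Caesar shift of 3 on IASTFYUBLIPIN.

FXPQCVRYIFMFK

I(8): 8−3=5 → F
A(0): 0−3=-3≡23 → X
S(18): 18−3=15 → P
T(19): 19−3=16 → Q
F(5): 5−3=2 → C
Y(24): 24−3=21 → V
U(20): 20−3=17 → R
B(1): 1−3=-2≡24 → Y
L(11): 11−3=8 → I
I(8): 8−3=5 → F
P(15): 15−3=12 → M
I(8): 8−3=5 → F
N(13): 13−3=10 → K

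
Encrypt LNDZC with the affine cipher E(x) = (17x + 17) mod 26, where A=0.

WEQAZ

L(11): 17·11+17=204≡22 → W
N(13): 17·13+17=238≡4 → E
D(3): 17·3+17=68≡16 → Q
Z(25): 17·25+17=442≡0 → A
C(2): 17·2+17=51≡25 → Z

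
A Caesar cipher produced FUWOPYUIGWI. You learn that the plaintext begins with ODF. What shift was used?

17

From the crib: F(5)−O(14)=-9≡17, so the shift is 17.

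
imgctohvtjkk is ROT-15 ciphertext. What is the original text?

txrnezsgeuvv

i(8): 8−15=-7≡19 → t
m(12): 12−15=-3≡23 → x
g(6): 6−15=-9≡17 → r
c(2): 2−15=-13≡13 → n
t(19): 19−15=4 → e
o(14): 14−15=-1≡25 → z
h(7): 7−15=-8≡18 → s
v(21): 21−15=6 → g
t(19): 19−15=4 → e
j(9): 9−15=-6≡20 → u
k(10): 10−15=-5≡21 → v
k(10): 10−15=-5≡21 → v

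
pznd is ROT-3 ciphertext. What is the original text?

p(15): 15−3=12 → m
z(25): 25−3=22 → w
n(13): 13−3=10 → k
d(3): 3−3=0 → a

mwka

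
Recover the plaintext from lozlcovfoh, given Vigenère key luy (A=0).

aubaiqklqw

Repeat the key across the ciphertext: luyluyluyl
l(11)−l(11): 0 → a
o(14)−u(20): -6≡20 → u
z(25)−y(24): 1 → b
l(11)−l(11): 0 → a
c(2)−u(20): -18≡8 → i
o(14)−y(24): -10≡16 → q
v(21)−l(11): 10 → k
f(5)−u(20): -15≡11 → l
o(14)−y(24): -10≡16 → q
h(7)−l(11): -4≡22 → w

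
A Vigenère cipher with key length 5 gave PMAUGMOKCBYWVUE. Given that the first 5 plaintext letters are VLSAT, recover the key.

UBIUN

Subtract each crib letter from the matching ciphertext letter (mod 26):
P(15)−V(21)=-6≡20 → U
M(12)−L(11)=1 → B
A(0)−S(18)=-18≡8 → I
U(20)−A(0)=20 → U
G(6)−T(19)=-13≡13 → N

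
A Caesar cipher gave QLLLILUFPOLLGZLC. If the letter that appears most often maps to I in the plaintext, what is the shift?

The most frequent ciphertext letter is L (appears 7 times).
L is position 11; I is position 8.
Shift = 3.

3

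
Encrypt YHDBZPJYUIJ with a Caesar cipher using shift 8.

GPLJHXRGCQR

Y(24): 24+8=32≡6 → G
H(7): 7+8=15 → P
D(3): 3+8=11 → L
B(1): 1+8=9 → J
Z(25): 25+8=33≡7 → H
P(15): 15+8=23 → X
J(9): 9+8=17 → R
Y(24): 24+8=32≡6 → G
U(20): 20+8=28≡2 → C
I(8): 8+8=16 → Q
J(9): 9+8=17 → R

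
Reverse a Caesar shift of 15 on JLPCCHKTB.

J(9): 9−15=-6≡20 → U
L(11): 11−15=-4≡22 → W
P(15): 15−15=0 → A
C(2): 2−15=-13≡13 → N
C(2): 2−15=-13≡13 → N
H(7): 7−15=-8≡18 → S
K(10): 10−15=-5≡21 → V
T(19): 19−15=4 → E
B(1): 1−15=-14≡12 → M

UWANNSVEM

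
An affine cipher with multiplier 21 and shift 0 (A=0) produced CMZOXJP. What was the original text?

KIVSLTX

The inverse of 21 mod 26 is 5, since 21·5=105≡1. Apply D(y)=5·(y−0) mod 26:
C(2): 5·(2−0)=10 → K
M(12): 5·(12−0)=60≡8 → I
Z(25): 5·(25−0)=125≡21 → V
O(14): 5·(14−0)=70≡18 → S
X(23): 5·(23−0)=115≡11 → L
J(9): 5·(9−0)=45≡19 → T
P(15): 5·(15−0)=75≡23 → X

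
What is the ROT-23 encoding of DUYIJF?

D(3): 3+23=26≡0 → A
U(20): 20+23=43≡17 → R
Y(24): 24+23=47≡21 → V
I(8): 8+23=31≡5 → F
J(9): 9+23=32≡6 → G
F(5): 5+23=28≡2 → C

ARVFGC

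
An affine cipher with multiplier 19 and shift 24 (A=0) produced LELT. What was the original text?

NONX

The inverse of 19 mod 26 is 11, since 19·11=209≡1. Apply D(y)=11·(y−24) mod 26:
L(11): 11·(11−24)=-143≡13 → N
E(4): 11·(4−24)=-220≡14 → O
L(11): 11·(11−24)=-143≡13 → N
T(19): 11·(19−24)=-55≡23 → X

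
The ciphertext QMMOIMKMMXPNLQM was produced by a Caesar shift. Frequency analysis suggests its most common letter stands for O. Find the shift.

The most frequent ciphertext letter is M (appears 6 times).
M is position 12; O is position 14.
Shift = -2≡24.

24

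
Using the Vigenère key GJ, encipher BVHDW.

Repeat the key across the message: GJGJG
B(1)+G(6): 7 → H
V(21)+J(9): 30≡4 → E
H(7)+G(6): 13 → N
D(3)+J(9): 12 → M
W(22)+G(6): 28≡2 → C

HENMC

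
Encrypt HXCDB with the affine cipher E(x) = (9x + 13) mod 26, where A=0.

H(7): 9·7+13=76≡24 → Y
X(23): 9·23+13=220≡12 → M
C(2): 9·2+13=31≡5 → F
D(3): 9·3+13=40≡14 → O
B(1): 9·1+13=22 → W

YMFOW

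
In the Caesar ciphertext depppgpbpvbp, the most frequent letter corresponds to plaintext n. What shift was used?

The most frequent ciphertext letter is p (appears 6 times).
p is position 15; n is position 13.
Shift = 2.

2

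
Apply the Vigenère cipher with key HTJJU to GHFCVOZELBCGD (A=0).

Repeat the key across the message: HTJJUHTJJUHTJ
G(6)+H(7): 13 → N
H(7)+T(19): 26≡0 → A
F(5)+J(9): 14 → O
C(2)+J(9): 11 → L
V(21)+U(20): 41≡15 → P
O(14)+H(7): 21 → V
Z(25)+T(19): 44≡18 → S
E(4)+J(9): 13 → N
L(11)+J(9): 20 → U
B(1)+U(20): 21 → V
C(2)+H(7): 9 → J
G(6)+T(19): 25 → Z
D(3)+J(9): 12 → M

NAOLPVSNUVJZM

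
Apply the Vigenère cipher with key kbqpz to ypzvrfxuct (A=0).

iqpkqpykrs

Repeat the key across the message: kbqpzkbqpz
y(24)+k(10): 34≡8 → i
p(15)+b(1): 16 → q
z(25)+q(16): 41≡15 → p
v(21)+p(15): 36≡10 → k
r(17)+z(25): 42≡16 → q
f(5)+k(10): 15 → p
x(23)+b(1): 24 → y
u(20)+q(16): 36≡10 → k
c(2)+p(15): 17 → r
t(19)+z(25): 44≡18 → s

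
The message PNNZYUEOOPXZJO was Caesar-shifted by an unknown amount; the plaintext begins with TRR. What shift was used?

22

From the crib: P(15)−T(19)=-4≡22, so the shift is 22.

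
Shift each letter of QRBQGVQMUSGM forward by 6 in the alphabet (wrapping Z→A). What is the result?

WXHWMBWSAYMS

Q(16): 16+6=22 → W
R(17): 17+6=23 → X
B(1): 1+6=7 → H
Q(16): 16+6=22 → W
G(6): 6+6=12 → M
V(21): 21+6=27≡1 → B
Q(16): 16+6=22 → W
M(12): 12+6=18 → S
U(20): 20+6=26≡0 → A
S(18): 18+6=24 → Y
G(6): 6+6=12 → M
M(12): 12+6=18 → S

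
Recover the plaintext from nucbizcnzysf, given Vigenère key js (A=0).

Repeat the key across the ciphertext: jsjsjsjsjsjs
n(13)−j(9): 4 → e
u(20)−s(18): 2 → c
c(2)−j(9): -7≡19 → t
b(1)−s(18): -17≡9 → j
i(8)−j(9): -1≡25 → z
z(25)−s(18): 7 → h
c(2)−j(9): -7≡19 → t
n(13)−s(18): -5≡21 → v
z(25)−j(9): 16 → q
y(24)−s(18): 6 → g
s(18)−j(9): 9 → j
f(5)−s(18): -13≡13 → n

ectjzhtvqgjn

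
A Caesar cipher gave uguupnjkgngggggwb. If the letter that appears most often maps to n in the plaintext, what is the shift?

19

The most frequent ciphertext letter is g (appears 7 times).
g is position 6; n is position 13.
Shift = -7≡19.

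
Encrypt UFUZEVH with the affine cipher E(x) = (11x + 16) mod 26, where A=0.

CTCFINP

U(20): 11·20+16=236≡2 → C
F(5): 11·5+16=71≡19 → T
U(20): 11·20+16=236≡2 → C
Z(25): 11·25+16=291≡5 → F
E(4): 11·4+16=60≡8 → I
V(21): 11·21+16=247≡13 → N
H(7): 11·7+16=93≡15 → P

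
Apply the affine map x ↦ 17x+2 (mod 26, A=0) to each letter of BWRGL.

B(1): 17·1+2=19 → T
W(22): 17·22+2=376≡12 → M
R(17): 17·17+2=291≡5 → F
G(6): 17·6+2=104≡0 → A
L(11): 17·11+2=189≡7 → H

TMFAH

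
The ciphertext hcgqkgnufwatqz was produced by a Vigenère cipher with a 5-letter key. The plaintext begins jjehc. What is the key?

Subtract each crib letter from the matching ciphertext letter (mod 26):
h(7)−j(9)=-2≡24 → y
c(2)−j(9)=-7≡19 → t
g(6)−e(4)=2 → c
q(16)−h(7)=9 → j
k(10)−c(2)=8 → i

ytcji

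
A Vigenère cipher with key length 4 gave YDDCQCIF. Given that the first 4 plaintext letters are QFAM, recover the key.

IYDQ

Subtract each crib letter from the matching ciphertext letter (mod 26):
Y(24)−Q(16)=8 → I
D(3)−F(5)=-2≡24 → Y
D(3)−A(0)=3 → D
C(2)−M(12)=-10≡16 → Q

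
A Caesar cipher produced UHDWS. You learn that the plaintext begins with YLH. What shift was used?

From the crib: U(20)−Y(24)=-4≡22, so the shift is 22.

22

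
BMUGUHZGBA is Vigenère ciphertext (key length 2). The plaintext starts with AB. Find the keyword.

Subtract each crib letter from the matching ciphertext letter (mod 26):
B(1)−A(0)=1 → B
M(12)−B(1)=11 → L

BL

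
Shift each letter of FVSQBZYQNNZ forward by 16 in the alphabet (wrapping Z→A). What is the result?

F(5): 5+16=21 → V
V(21): 21+16=37≡11 → L
S(18): 18+16=34≡8 → I
Q(16): 16+16=32≡6 → G
B(1): 1+16=17 → R
Z(25): 25+16=41≡15 → P
Y(24): 24+16=40≡14 → O
Q(16): 16+16=32≡6 → G
N(13): 13+16=29≡3 → D
N(13): 13+16=29≡3 → D
Z(25): 25+16=41≡15 → P

VLIGRPOGDDP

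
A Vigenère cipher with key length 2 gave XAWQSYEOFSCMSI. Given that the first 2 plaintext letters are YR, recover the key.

Subtract each crib letter from the matching ciphertext letter (mod 26):
X(23)−Y(24)=-1≡25 → Z
A(0)−R(17)=-17≡9 → J

ZJ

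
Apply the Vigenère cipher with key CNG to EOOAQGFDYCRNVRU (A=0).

Repeat the key across the message: CNGCNGCNGCNGCNG
E(4)+C(2): 6 → G
O(14)+N(13): 27≡1 → B
O(14)+G(6): 20 → U
A(0)+C(2): 2 → C
Q(16)+N(13): 29≡3 → D
G(6)+G(6): 12 → M
F(5)+C(2): 7 → H
D(3)+N(13): 16 → Q
Y(24)+G(6): 30≡4 → E
C(2)+C(2): 4 → E
R(17)+N(13): 30≡4 → E
N(13)+G(6): 19 → T
V(21)+C(2): 23 → X
R(17)+N(13): 30≡4 → E
U(20)+G(6): 26≡0 → A

GBUCDMHQEEETXEA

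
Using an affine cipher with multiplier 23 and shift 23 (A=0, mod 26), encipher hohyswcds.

chcdvjrov

h(7): 23·7+23=184≡2 → c
o(14): 23·14+23=345≡7 → h
h(7): 23·7+23=184≡2 → c
y(24): 23·24+23=575≡3 → d
s(18): 23·18+23=437≡21 → v
w(22): 23·22+23=529≡9 → j
c(2): 23·2+23=69≡17 → r
d(3): 23·3+23=92≡14 → o
s(18): 23·18+23=437≡21 → v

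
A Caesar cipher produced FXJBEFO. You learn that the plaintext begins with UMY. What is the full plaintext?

UMYQTUD

From the crib: F(5)−U(20)=-15≡11, so the shift is 11.
Subtract 11 from each ciphertext letter:
F(5): 5−11=-6≡20 → U
X(23): 23−11=12 → M
J(9): 9−11=-2≡24 → Y
B(1): 1−11=-10≡16 → Q
E(4): 4−11=-7≡19 → T
F(5): 5−11=-6≡20 → U
O(14): 14−11=3 → D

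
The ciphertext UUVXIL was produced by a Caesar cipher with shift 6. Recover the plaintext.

OOPRCF

U(20): 20−6=14 → O
U(20): 20−6=14 → O
V(21): 21−6=15 → P
X(23): 23−6=17 → R
I(8): 8−6=2 → C
L(11): 11−6=5 → F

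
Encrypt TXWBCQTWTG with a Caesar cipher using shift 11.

EIHMNBEHER

T(19): 19+11=30≡4 → E
X(23): 23+11=34≡8 → I
W(22): 22+11=33≡7 → H
B(1): 1+11=12 → M
C(2): 2+11=13 → N
Q(16): 16+11=27≡1 → B
T(19): 19+11=30≡4 → E
W(22): 22+11=33≡7 → H
T(19): 19+11=30≡4 → E
G(6): 6+11=17 → R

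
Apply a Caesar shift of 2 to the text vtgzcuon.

v(21): 21+2=23 → x
t(19): 19+2=21 → v
g(6): 6+2=8 → i
z(25): 25+2=27≡1 → b
c(2): 2+2=4 → e
u(20): 20+2=22 → w
o(14): 14+2=16 → q
n(13): 13+2=15 → p

xvibewqp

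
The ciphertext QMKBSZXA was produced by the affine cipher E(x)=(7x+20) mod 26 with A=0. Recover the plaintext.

SKGBWXTM

The inverse of 7 mod 26 is 15, since 7·15=105≡1. Apply D(y)=15·(y−20) mod 26:
Q(16): 15·(16−20)=-60≡18 → S
M(12): 15·(12−20)=-120≡10 → K
K(10): 15·(10−20)=-150≡6 → G
B(1): 15·(1−20)=-285≡1 → B
S(18): 15·(18−20)=-30≡22 → W
Z(25): 15·(25−20)=75≡23 → X
X(23): 15·(23−20)=45≡19 → T
A(0): 15·(0−20)=-300≡12 → M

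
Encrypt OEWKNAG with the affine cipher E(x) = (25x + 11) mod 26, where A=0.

XHPBYLF

O(14): 25·14+11=361≡23 → X
E(4): 25·4+11=111≡7 → H
W(22): 25·22+11=561≡15 → P
K(10): 25·10+11=261≡1 → B
N(13): 25·13+11=336≡24 → Y
A(0): 25·0+11=11 → L
G(6): 25·6+11=161≡5 → F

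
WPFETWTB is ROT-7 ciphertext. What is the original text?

W(22): 22−7=15 → P
P(15): 15−7=8 → I
F(5): 5−7=-2≡24 → Y
E(4): 4−7=-3≡23 → X
T(19): 19−7=12 → M
W(22): 22−7=15 → P
T(19): 19−7=12 → M
B(1): 1−7=-6≡20 → U

PIYXMPMU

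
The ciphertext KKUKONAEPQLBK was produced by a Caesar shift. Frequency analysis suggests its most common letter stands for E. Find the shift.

6

The most frequent ciphertext letter is K (appears 4 times).
K is position 10; E is position 4.
Shift = 6.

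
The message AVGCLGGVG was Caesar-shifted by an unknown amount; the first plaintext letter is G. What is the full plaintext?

From the crib: A(0)−G(6)=-6≡20, so the shift is 20.
Subtract 20 from each ciphertext letter:
A(0): 0−20=-20≡6 → G
V(21): 21−20=1 → B
G(6): 6−20=-14≡12 → M
C(2): 2−20=-18≡8 → I
L(11): 11−20=-9≡17 → R
G(6): 6−20=-14≡12 → M
G(6): 6−20=-14≡12 → M
V(21): 21−20=1 → B
G(6): 6−20=-14≡12 → M

GBMIRMMBM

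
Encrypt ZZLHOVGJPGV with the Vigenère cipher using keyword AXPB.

ZWAIOSVKPDK

Repeat the key across the message: AXPBAXPBAXP
Z(25)+A(0): 25 → Z
Z(25)+X(23): 48≡22 → W
L(11)+P(15): 26≡0 → A
H(7)+B(1): 8 → I
O(14)+A(0): 14 → O
V(21)+X(23): 44≡18 → S
G(6)+P(15): 21 → V
J(9)+B(1): 10 → K
P(15)+A(0): 15 → P
G(6)+X(23): 29≡3 → D
V(21)+P(15): 36≡10 → K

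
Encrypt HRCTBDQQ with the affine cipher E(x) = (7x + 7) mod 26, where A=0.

H(7): 7·7+7=56≡4 → E
R(17): 7·17+7=126≡22 → W
C(2): 7·2+7=21 → V
T(19): 7·19+7=140≡10 → K
B(1): 7·1+7=14 → O
D(3): 7·3+7=28≡2 → C
Q(16): 7·16+7=119≡15 → P
Q(16): 7·16+7=119≡15 → P

EWVKOCPP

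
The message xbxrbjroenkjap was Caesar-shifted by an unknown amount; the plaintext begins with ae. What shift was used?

From the crib: x(23)−a(0)=23, so the shift is 23.

23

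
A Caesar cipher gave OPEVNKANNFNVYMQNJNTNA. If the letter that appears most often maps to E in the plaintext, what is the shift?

The most frequent ciphertext letter is N (appears 7 times).
N is position 13; E is position 4.
Shift = 9.

9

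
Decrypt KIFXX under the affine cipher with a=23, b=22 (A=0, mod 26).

EWXRR

The inverse of 23 mod 26 is 17, since 23·17=391≡1. Apply D(y)=17·(y−22) mod 26:
K(10): 17·(10−22)=-204≡4 → E
I(8): 17·(8−22)=-238≡22 → W
F(5): 17·(5−22)=-289≡23 → X
X(23): 17·(23−22)=17 → R
X(23): 17·(23−22)=17 → R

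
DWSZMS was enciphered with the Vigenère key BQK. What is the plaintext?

Repeat the key across the ciphertext: BQKBQK
D(3)−B(1): 2 → C
W(22)−Q(16): 6 → G
S(18)−K(10): 8 → I
Z(25)−B(1): 24 → Y
M(12)−Q(16): -4≡22 → W
S(18)−K(10): 8 → I

CGIYWI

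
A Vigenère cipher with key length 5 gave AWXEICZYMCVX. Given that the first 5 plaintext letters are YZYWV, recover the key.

Subtract each crib letter from the matching ciphertext letter (mod 26):
A(0)−Y(24)=-24≡2 → C
W(22)−Z(25)=-3≡23 → X
X(23)−Y(24)=-1≡25 → Z
E(4)−W(22)=-18≡8 → I
I(8)−V(21)=-13≡13 → N

CXZIN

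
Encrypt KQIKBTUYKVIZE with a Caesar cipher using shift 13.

K(10): 10+13=23 → X
Q(16): 16+13=29≡3 → D
I(8): 8+13=21 → V
K(10): 10+13=23 → X
B(1): 1+13=14 → O
T(19): 19+13=32≡6 → G
U(20): 20+13=33≡7 → H
Y(24): 24+13=37≡11 → L
K(10): 10+13=23 → X
V(21): 21+13=34≡8 → I
I(8): 8+13=21 → V
Z(25): 25+13=38≡12 → M
E(4): 4+13=17 → R

XDVXOGHLXIVMR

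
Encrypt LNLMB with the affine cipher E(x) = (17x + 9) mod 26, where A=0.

OWOFA

L(11): 17·11+9=196≡14 → O
N(13): 17·13+9=230≡22 → W
L(11): 17·11+9=196≡14 → O
M(12): 17·12+9=213≡5 → F
B(1): 17·1+9=26≡0 → A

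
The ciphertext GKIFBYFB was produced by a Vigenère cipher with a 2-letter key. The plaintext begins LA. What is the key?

Subtract each crib letter from the matching ciphertext letter (mod 26):
G(6)−L(11)=-5≡21 → V
K(10)−A(0)=10 → K

VK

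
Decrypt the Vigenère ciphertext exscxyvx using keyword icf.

Repeat the key across the ciphertext: icficfic
e(4)−i(8): -4≡22 → w
x(23)−c(2): 21 → v
s(18)−f(5): 13 → n
c(2)−i(8): -6≡20 → u
x(23)−c(2): 21 → v
y(24)−f(5): 19 → t
v(21)−i(8): 13 → n
x(23)−c(2): 21 → v

wvnuvtnv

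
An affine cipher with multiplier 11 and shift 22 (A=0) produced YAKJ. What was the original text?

MYGN

The inverse of 11 mod 26 is 19, since 11·19=209≡1. Apply D(y)=19·(y−22) mod 26:
Y(24): 19·(24−22)=38≡12 → M
A(0): 19·(0−22)=-418≡24 → Y
K(10): 19·(10−22)=-228≡6 → G
J(9): 19·(9−22)=-247≡13 → N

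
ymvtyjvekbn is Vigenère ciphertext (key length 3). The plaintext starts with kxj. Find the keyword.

opm

Subtract each crib letter from the matching ciphertext letter (mod 26):
y(24)−k(10)=14 → o
m(12)−x(23)=-11≡15 → p
v(21)−j(9)=12 → m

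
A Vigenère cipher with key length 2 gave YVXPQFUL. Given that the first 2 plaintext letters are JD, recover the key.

Subtract each crib letter from the matching ciphertext letter (mod 26):
Y(24)−J(9)=15 → P
V(21)−D(3)=18 → S

PS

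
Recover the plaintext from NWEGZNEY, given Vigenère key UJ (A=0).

TNKXFEKP

Repeat the key across the ciphertext: UJUJUJUJ
N(13)−U(20): -7≡19 → T
W(22)−J(9): 13 → N
E(4)−U(20): -16≡10 → K
G(6)−J(9): -3≡23 → X
Z(25)−U(20): 5 → F
N(13)−J(9): 4 → E
E(4)−U(20): -16≡10 → K
Y(24)−J(9): 15 → P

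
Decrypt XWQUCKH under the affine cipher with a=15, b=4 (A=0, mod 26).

DWGIMQV

The inverse of 15 mod 26 is 7, since 15·7=105≡1. Apply D(y)=7·(y−4) mod 26:
X(23): 7·(23−4)=133≡3 → D
W(22): 7·(22−4)=126≡22 → W
Q(16): 7·(16−4)=84≡6 → G
U(20): 7·(20−4)=112≡8 → I
C(2): 7·(2−4)=-14≡12 → M
K(10): 7·(10−4)=42≡16 → Q
H(7): 7·(7−4)=21 → V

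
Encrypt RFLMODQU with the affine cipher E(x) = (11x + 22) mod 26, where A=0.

R(17): 11·17+22=209≡1 → B
F(5): 11·5+22=77≡25 → Z
L(11): 11·11+22=143≡13 → N
M(12): 11·12+22=154≡24 → Y
O(14): 11·14+22=176≡20 → U
D(3): 11·3+22=55≡3 → D
Q(16): 11·16+22=198≡16 → Q
U(20): 11·20+22=242≡8 → I

BZNYUDQI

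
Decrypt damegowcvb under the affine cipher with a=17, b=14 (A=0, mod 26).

The inverse of 17 mod 26 is 23, since 17·23=391≡1. Apply D(y)=23·(y−14) mod 26:
d(3): 23·(3−14)=-253≡7 → h
a(0): 23·(0−14)=-322≡16 → q
m(12): 23·(12−14)=-46≡6 → g
e(4): 23·(4−14)=-230≡4 → e
g(6): 23·(6−14)=-184≡24 → y
o(14): 23·(14−14)=0 → a
w(22): 23·(22−14)=184≡2 → c
c(2): 23·(2−14)=-276≡10 → k
v(21): 23·(21−14)=161≡5 → f
b(1): 23·(1−14)=-299≡13 → n

hqgeyackfn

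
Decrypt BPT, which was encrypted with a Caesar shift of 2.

B(1): 1−2=-1≡25 → Z
P(15): 15−2=13 → N
T(19): 19−2=17 → R

ZNR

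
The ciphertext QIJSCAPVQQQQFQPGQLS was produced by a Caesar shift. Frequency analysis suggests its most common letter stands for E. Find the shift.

The most frequent ciphertext letter is Q (appears 7 times).
Q is position 16; E is position 4.
Shift = 12.

12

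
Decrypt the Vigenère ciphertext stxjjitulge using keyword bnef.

rgteivppkta

Repeat the key across the ciphertext: bnefbnefbne
s(18)−b(1): 17 → r
t(19)−n(13): 6 → g
x(23)−e(4): 19 → t
j(9)−f(5): 4 → e
j(9)−b(1): 8 → i
i(8)−n(13): -5≡21 → v
t(19)−e(4): 15 → p
u(20)−f(5): 15 → p
l(11)−b(1): 10 → k
g(6)−n(13): -7≡19 → t
e(4)−e(4): 0 → a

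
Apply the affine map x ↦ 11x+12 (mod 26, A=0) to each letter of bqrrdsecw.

b(1): 11·1+12=23 → x
q(16): 11·16+12=188≡6 → g
r(17): 11·17+12=199≡17 → r
r(17): 11·17+12=199≡17 → r
d(3): 11·3+12=45≡19 → t
s(18): 11·18+12=210≡2 → c
e(4): 11·4+12=56≡4 → e
c(2): 11·2+12=34≡8 → i
w(22): 11·22+12=254≡20 → u

xgrrtceiu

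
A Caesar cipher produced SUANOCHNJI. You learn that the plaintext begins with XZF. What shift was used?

From the crib: S(18)−X(23)=-5≡21, so the shift is 21.

21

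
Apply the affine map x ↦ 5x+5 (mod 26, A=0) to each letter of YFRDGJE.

VEMUJYZ

Y(24): 5·24+5=125≡21 → V
F(5): 5·5+5=30≡4 → E
R(17): 5·17+5=90≡12 → M
D(3): 5·3+5=20 → U
G(6): 5·6+5=35≡9 → J
J(9): 5·9+5=50≡24 → Y
E(4): 5·4+5=25 → Z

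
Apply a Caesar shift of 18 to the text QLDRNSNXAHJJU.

IDVJFKFPSZBBM

Q(16): 16+18=34≡8 → I
L(11): 11+18=29≡3 → D
D(3): 3+18=21 → V
R(17): 17+18=35≡9 → J
N(13): 13+18=31≡5 → F
S(18): 18+18=36≡10 → K
N(13): 13+18=31≡5 → F
X(23): 23+18=41≡15 → P
A(0): 0+18=18 → S
H(7): 7+18=25 → Z
J(9): 9+18=27≡1 → B
J(9): 9+18=27≡1 → B
U(20): 20+18=38≡12 → M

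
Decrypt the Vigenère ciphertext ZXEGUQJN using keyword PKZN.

Repeat the key across the ciphertext: PKZNPKZN
Z(25)−P(15): 10 → K
X(23)−K(10): 13 → N
E(4)−Z(25): -21≡5 → F
G(6)−N(13): -7≡19 → T
U(20)−P(15): 5 → F
Q(16)−K(10): 6 → G
J(9)−Z(25): -16≡10 → K
N(13)−N(13): 0 → A

KNFTFGKA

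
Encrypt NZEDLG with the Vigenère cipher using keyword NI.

Repeat the key across the message: NININI
N(13)+N(13): 26≡0 → A
Z(25)+I(8): 33≡7 → H
E(4)+N(13): 17 → R
D(3)+I(8): 11 → L
L(11)+N(13): 24 → Y
G(6)+I(8): 14 → O

AHRLYO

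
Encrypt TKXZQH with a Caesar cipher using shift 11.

T(19): 19+11=30≡4 → E
K(10): 10+11=21 → V
X(23): 23+11=34≡8 → I
Z(25): 25+11=36≡10 → K
Q(16): 16+11=27≡1 → B
H(7): 7+11=18 → S

EVIKBS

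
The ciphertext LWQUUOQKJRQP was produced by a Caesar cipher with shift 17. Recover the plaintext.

L(11): 11−17=-6≡20 → U
W(22): 22−17=5 → F
Q(16): 16−17=-1≡25 → Z
U(20): 20−17=3 → D
U(20): 20−17=3 → D
O(14): 14−17=-3≡23 → X
Q(16): 16−17=-1≡25 → Z
K(10): 10−17=-7≡19 → T
J(9): 9−17=-8≡18 → S
R(17): 17−17=0 → A
Q(16): 16−17=-1≡25 → Z
P(15): 15−17=-2≡24 → Y

UFZDDXZTSAZY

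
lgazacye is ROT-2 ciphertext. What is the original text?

l(11): 11−2=9 → j
g(6): 6−2=4 → e
a(0): 0−2=-2≡24 → y
z(25): 25−2=23 → x
a(0): 0−2=-2≡24 → y
c(2): 2−2=0 → a
y(24): 24−2=22 → w
e(4): 4−2=2 → c

jeyxyawc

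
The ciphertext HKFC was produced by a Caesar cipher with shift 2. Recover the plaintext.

H(7): 7−2=5 → F
K(10): 10−2=8 → I
F(5): 5−2=3 → D
C(2): 2−2=0 → A

FIDA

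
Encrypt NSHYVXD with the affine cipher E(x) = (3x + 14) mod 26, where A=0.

N(13): 3·13+14=53≡1 → B
S(18): 3·18+14=68≡16 → Q
H(7): 3·7+14=35≡9 → J
Y(24): 3·24+14=86≡8 → I
V(21): 3·21+14=77≡25 → Z
X(23): 3·23+14=83≡5 → F
D(3): 3·3+14=23 → X

BQJIZFX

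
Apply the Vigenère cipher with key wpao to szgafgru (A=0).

Repeat the key across the message: wpaowpao
s(18)+w(22): 40≡14 → o
z(25)+p(15): 40≡14 → o
g(6)+a(0): 6 → g
a(0)+o(14): 14 → o
f(5)+w(22): 27≡1 → b
g(6)+p(15): 21 → v
r(17)+a(0): 17 → r
u(20)+o(14): 34≡8 → i

oogobvri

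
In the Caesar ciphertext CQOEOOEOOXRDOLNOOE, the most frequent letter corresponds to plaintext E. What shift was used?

10

The most frequent ciphertext letter is O (appears 8 times).
O is position 14; E is position 4.
Shift = 10.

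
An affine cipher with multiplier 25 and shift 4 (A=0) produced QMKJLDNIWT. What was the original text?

OSUVTBRWIL

The inverse of 25 mod 26 is 25, since 25·25=625≡1. Apply D(y)=25·(y−4) mod 26:
Q(16): 25·(16−4)=300≡14 → O
M(12): 25·(12−4)=200≡18 → S
K(10): 25·(10−4)=150≡20 → U
J(9): 25·(9−4)=125≡21 → V
L(11): 25·(11−4)=175≡19 → T
D(3): 25·(3−4)=-25≡1 → B
N(13): 25·(13−4)=225≡17 → R
I(8): 25·(8−4)=100≡22 → W
W(22): 25·(22−4)=450≡8 → I
T(19): 25·(19−4)=375≡11 → L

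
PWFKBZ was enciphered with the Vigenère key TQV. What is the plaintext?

WGKRLE

Repeat the key across the ciphertext: TQVTQV
P(15)−T(19): -4≡22 → W
W(22)−Q(16): 6 → G
F(5)−V(21): -16≡10 → K
K(10)−T(19): -9≡17 → R
B(1)−Q(16): -15≡11 → L
Z(25)−V(21): 4 → E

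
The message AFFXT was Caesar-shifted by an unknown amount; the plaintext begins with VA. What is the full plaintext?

From the crib: A(0)−V(21)=-21≡5, so the shift is 5.
Subtract 5 from each ciphertext letter:
A(0): 0−5=-5≡21 → V
F(5): 5−5=0 → A
F(5): 5−5=0 → A
X(23): 23−5=18 → S
T(19): 19−5=14 → O

VAASO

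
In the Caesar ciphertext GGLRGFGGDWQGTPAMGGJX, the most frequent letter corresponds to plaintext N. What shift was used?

The most frequent ciphertext letter is G (appears 8 times).
G is position 6; N is position 13.
Shift = -7≡19.

19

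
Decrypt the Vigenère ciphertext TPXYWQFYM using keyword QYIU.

Repeat the key across the ciphertext: QYIUQYIUQ
T(19)−Q(16): 3 → D
P(15)−Y(24): -9≡17 → R
X(23)−I(8): 15 → P
Y(24)−U(20): 4 → E
W(22)−Q(16): 6 → G
Q(16)−Y(24): -8≡18 → S
F(5)−I(8): -3≡23 → X
Y(24)−U(20): 4 → E
M(12)−Q(16): -4≡22 → W

DRPEGSXEW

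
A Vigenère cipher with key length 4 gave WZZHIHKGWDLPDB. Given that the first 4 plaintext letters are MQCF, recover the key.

Subtract each crib letter from the matching ciphertext letter (mod 26):
W(22)−M(12)=10 → K
Z(25)−Q(16)=9 → J
Z(25)−C(2)=23 → X
H(7)−F(5)=2 → C

KJXC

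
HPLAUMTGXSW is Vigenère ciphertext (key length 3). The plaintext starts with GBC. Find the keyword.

Subtract each crib letter from the matching ciphertext letter (mod 26):
H(7)−G(6)=1 → B
P(15)−B(1)=14 → O
L(11)−C(2)=9 → J

BOJ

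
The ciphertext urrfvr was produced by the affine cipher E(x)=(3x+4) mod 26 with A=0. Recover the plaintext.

The inverse of 3 mod 26 is 9, since 3·9=27≡1. Apply D(y)=9·(y−4) mod 26:
u(20): 9·(20−4)=144≡14 → o
r(17): 9·(17−4)=117≡13 → n
r(17): 9·(17−4)=117≡13 → n
f(5): 9·(5−4)=9 → j
v(21): 9·(21−4)=153≡23 → x
r(17): 9·(17−4)=117≡13 → n

onnjxn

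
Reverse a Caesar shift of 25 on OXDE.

O(14): 14−25=-11≡15 → P
X(23): 23−25=-2≡24 → Y
D(3): 3−25=-22≡4 → E
E(4): 4−25=-21≡5 → F

PYEF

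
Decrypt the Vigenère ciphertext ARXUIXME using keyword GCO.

Repeat the key across the ciphertext: GCOGCOGC
A(0)−G(6): -6≡20 → U
R(17)−C(2): 15 → P
X(23)−O(14): 9 → J
U(20)−G(6): 14 → O
I(8)−C(2): 6 → G
X(23)−O(14): 9 → J
M(12)−G(6): 6 → G
E(4)−C(2): 2 → C

UPJOGJGC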